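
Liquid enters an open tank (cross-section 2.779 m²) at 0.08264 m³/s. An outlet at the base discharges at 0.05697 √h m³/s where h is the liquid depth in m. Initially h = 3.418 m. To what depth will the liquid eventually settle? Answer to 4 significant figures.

Accumulation of liquid (constant cross-section A): A dh/dt = Q_in − 0.05697 √h. At steady state dh/dt = 0:
Q_in = 0.05697 √h_ss ⇒ √h_ss = 0.08264/0.05697 = 1.45059.
h_ss = 1.45059² = 2.10421 m. (Since h₀ = 3.418 m > h_ss, the level will fall toward this value.)

2.104 m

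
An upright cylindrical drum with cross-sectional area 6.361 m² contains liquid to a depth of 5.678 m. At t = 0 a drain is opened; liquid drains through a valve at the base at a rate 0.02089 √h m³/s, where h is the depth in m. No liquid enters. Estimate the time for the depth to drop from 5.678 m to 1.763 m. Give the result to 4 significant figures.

With no inflow, A dh/dt = −0.02089 √h.
∫ h^(−1/2) dh = −(0.02089/A) ∫ dt, giving 2√h = 2√h₀ − (0.02089/A) t.
t = 2A(√h₀ − √h)/0.02089 = 2·6.361·(√5.678 − √1.763)/0.02089
  = 12.7220 × (2.38286 − 1.32778) / 0.02089 = 642.540 s.

642.5 s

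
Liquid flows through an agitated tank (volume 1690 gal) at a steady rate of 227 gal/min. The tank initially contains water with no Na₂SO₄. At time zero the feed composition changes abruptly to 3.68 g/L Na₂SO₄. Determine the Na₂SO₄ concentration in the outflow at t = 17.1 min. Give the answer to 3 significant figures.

3.31 g/L

Mass balance on the solute (V constant): V dC/dt = Q(C_in − C).
Time constant τ = V/Q = 1690/227 = 7.4449 min.
This is linear first-order; C(t) = C_in + (C₀ − C_in) e^(−t/τ).
C(17.1) = 3.68 + (0 − 3.68)·e^(−17.1/7.4449) = 3.68 + (-3.6800)·0.10057 = 3.3099 g/L.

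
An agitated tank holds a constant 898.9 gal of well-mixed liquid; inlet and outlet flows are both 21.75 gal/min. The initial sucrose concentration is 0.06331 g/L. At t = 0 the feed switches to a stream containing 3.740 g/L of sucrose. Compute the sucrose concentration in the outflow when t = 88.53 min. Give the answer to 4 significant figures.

Transient balance on the dissolved component: V dC/dt = Q(C_in − C).
Time constant τ = V/Q = 898.9/21.75 = 41.3287 min.
Solution: C(t) = C_in + (C₀ − C_in) e^(−t/τ).
C(88.53) = 3.740 + (0.06331 − 3.740)·e^(−88.53/41.3287) = 3.740 + (-3.67669)·0.117409 = 3.30832 g/L.

3.308 g/L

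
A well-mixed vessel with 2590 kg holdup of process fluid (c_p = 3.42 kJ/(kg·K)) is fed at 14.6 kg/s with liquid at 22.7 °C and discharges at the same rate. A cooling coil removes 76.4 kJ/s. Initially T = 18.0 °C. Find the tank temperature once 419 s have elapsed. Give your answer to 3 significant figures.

Heat balance on the well-mixed liquid: M c_p dT/dt = ṁ c_p (T_in − T) − 76.4.
τ = M/ṁ = 177.40 s; T_ss = T_in − Q̇/(ṁ c_p) = 22.7 − 76.4/(14.6·3.42) = 21.170 °C.
T approaches T_ss exponentially: T(t) = T_ss + (T₀ − T_ss) e^(−t/τ).
T(419) = 21.170 + (-3.1699)·e^(−419/177.40) = 21.170 + (-3.1699)·0.094238 = 20.871 °C.

20.9 °C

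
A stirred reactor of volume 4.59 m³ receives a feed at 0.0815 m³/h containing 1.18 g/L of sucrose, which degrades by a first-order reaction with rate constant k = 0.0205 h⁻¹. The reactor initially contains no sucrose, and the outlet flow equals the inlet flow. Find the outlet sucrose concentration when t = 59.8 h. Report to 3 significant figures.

Species balance: V dC/dt = Q C_in − Q C − k V C.
dC/dt = (Q/V) C_in − (Q/V + k) C; effective rate a = Q/V + k = 0.017756 + 0.0205 = 0.038256 h⁻¹.
C_ss = Q C_in/(Q + kV) = 0.54768 g/L; C(t) = C_ss + (C₀ − C_ss) e^(−a t).
C(59.8) = 0.54768 + (-0.54768)·e^(−0.038256·59.8) = 0.54768 + (-0.54768)·0.10150 = 0.49209 g/L.

0.492 g/L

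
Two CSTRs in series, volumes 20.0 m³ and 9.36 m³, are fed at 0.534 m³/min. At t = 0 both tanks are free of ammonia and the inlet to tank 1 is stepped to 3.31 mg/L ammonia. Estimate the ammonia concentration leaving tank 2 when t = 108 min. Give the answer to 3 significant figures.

Species balance on tank i: dCᵢ/dt = (Cᵢ₋₁ − Cᵢ)/τᵢ with τᵢ = Vᵢ/Q.
τ₁ = 20.0/0.534 = 37.453 min; τ₂ = 9.36/0.534 = 17.528 min.
Tank 1: C₁ = C_in(1 − e^(−t/τ₁)). Tank 2 (τ₁ ≠ τ₂): C₂ = C_in[1 − (τ₁ e^(−t/τ₁) − τ₂ e^(−t/τ₂))/(τ₁ − τ₂)].
At t = 108: e^(−t/τ₁) = 0.055933, e^(−t/τ₂) = 0.0021090.
C₂ = 3.31·[1 − (37.453·0.055933 − 17.528·0.0021090)/(19.925)] = 3.31·0.89672 = 2.9681 mg/L.

2.97 mg/L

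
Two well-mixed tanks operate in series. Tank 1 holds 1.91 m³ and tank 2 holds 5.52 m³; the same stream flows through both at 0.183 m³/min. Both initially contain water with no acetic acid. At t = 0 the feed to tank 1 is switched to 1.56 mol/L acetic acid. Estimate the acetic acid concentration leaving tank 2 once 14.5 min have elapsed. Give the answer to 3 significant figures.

Each tank obeys Vᵢ dCᵢ/dt = Q(Cᵢ₋₁ − Cᵢ), so τᵢ = Vᵢ/Q.
τ₁ = 1.91/0.183 = 10.437 min; τ₂ = 5.52/0.183 = 30.164 min.
Tank 1: C₁ = C_in(1 − e^(−t/τ₁)). Tank 2 (τ₁ ≠ τ₂): C₂ = C_in[1 − (τ₁ e^(−t/τ₁) − τ₂ e^(−t/τ₂))/(τ₁ − τ₂)].
At t = 14.5: e^(−t/τ₁) = 0.24926, e^(−t/τ₂) = 0.61835.
C₂ = 1.56·[1 − (10.437·0.24926 − 30.164·0.61835)/(-19.727)] = 1.56·0.18637 = 0.29074 mol/L.

0.291 mol/L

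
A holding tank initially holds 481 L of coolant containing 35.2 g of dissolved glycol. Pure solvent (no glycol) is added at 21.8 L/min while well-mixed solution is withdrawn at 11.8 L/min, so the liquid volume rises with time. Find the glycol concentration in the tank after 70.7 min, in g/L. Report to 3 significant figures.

0.0102 g/L

Let m(t) be the amount of glycol. Volume: V(t) = V₀ + (Q_in − Q_out) t = 481 + 10.000 t; V(70.7) = 1188.0 L.
Species balance (pure solvent in): dm/dt = −Q_out · m/V(t).
Separate: dm/m = −Q_out dt/V(t) ⇒ ln(m/m₀) = −(Q_out/(Q_in−Q_out)) ln(V/V₀).
m = m₀ (V₀/V)^(Q_out/(Q_in−Q_out)) = 35.2 × (481/1188.0)^(1.1800) = 12.111 g.
C = m/V = 12.111/1188.0 = 0.010195 g/L.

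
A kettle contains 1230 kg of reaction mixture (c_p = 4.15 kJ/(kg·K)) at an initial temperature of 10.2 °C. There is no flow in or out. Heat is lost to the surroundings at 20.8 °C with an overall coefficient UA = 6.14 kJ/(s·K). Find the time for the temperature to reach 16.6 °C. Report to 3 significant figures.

770 s

First-law balance (no shaft work): M c_p dT/dt = −UA(T − T_amb).
τ = M c_p/UA = 831.35 s; T_ss = T_amb = 20.800 °C.
T(t) = T_ss + (T₀ − T_ss)e^(−t/τ); set T = 16.6:
t = −τ ln[(T − T_ss)/(T₀ − T_ss)] = −831.35 · ln(0.39623) = 769.64 s.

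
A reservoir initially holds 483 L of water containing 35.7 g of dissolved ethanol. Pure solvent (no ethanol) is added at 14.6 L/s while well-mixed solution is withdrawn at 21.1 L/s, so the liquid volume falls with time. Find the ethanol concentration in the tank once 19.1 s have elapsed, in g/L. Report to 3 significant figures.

Total volume: dV/dt = Q_in − Q_out = -6.5000 L/s, so V(t) = 483 − 6.5000 t and V(19.1) = 358.85 L.
Species balance (pure solvent in): dm/dt = −Q_out · m/V(t).
dm/m = −Q_out dt/(V₀ − 6.5000 t); integrating gives ln(m/m₀) = −(Q_out/(Q_in−Q_out)) ln(V/V₀).
m = m₀ (V₀/V)^(Q_out/(Q_in−Q_out)) = 35.7 × (483/358.85)^(-3.2462) = 13.608 g.
C = m/V = 13.608/358.85 = 0.037922 g/L.

0.0379 g/L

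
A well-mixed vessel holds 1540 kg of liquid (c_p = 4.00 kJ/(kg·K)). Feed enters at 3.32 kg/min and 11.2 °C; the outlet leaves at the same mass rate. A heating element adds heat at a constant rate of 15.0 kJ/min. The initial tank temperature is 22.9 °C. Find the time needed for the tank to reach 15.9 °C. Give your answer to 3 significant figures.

503 min

M c_p dT/dt = ṁ c_p (T_in − T) + Q̇.
τ = M/ṁ = 463.86 min; T_ss = T_in + Q̇/(ṁ c_p) = 12.330 °C.
T(t) = T_ss + (T₀ − T_ss) e^(−t/τ). Set T = 15.9:
e^(−t/τ) = (15.9 − 12.330)/(22.9 − 12.330) = 0.33778
t = −463.86 · ln(0.33778) = 503.45 min.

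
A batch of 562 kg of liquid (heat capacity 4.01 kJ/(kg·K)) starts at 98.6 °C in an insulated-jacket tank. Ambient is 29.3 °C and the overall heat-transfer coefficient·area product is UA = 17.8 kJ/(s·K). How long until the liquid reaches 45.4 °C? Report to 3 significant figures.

185 s

Heat balance on the well-mixed liquid: M c_p dT/dt = −UA(T − T_amb).
τ = M c_p/UA = 126.61 s; T_ss = T_amb = 29.300 °C.
T(t) = T_ss + (T₀ − T_ss)e^(−t/τ); set T = 45.4:
t = −τ ln[(T − T_ss)/(T₀ − T_ss)] = −126.61 · ln(0.23232) = 184.80 s.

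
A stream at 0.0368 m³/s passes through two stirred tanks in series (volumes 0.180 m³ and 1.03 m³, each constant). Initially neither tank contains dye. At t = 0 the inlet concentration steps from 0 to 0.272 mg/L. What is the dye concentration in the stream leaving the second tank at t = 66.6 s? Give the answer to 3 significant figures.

Species balance on tank i: dCᵢ/dt = (Cᵢ₋₁ − Cᵢ)/τᵢ with τᵢ = Vᵢ/Q.
τ₁ = 0.180/0.0368 = 4.8913 s; τ₂ = 1.03/0.0368 = 27.989 s.
Tank 1: C₁ = C_in(1 − e^(−t/τ₁)). Tank 2 (τ₁ ≠ τ₂): C₂ = C_in[1 − (τ₁ e^(−t/τ₁) − τ₂ e^(−t/τ₂))/(τ₁ − τ₂)].
At t = 66.6: e^(−t/τ₁) = 1.2208e-06, e^(−t/τ₂) = 0.092597.
C₂ = 0.272·[1 − (4.8913·1.2208e-06 − 27.989·0.092597)/(-23.098)] = 0.272·0.88779 = 0.24148 mg/L.

0.241 mg/L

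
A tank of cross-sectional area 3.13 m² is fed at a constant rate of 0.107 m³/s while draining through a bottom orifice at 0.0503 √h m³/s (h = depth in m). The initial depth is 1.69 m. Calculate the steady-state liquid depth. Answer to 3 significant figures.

A dh/dt = Q_in − 0.0503 √h. Steady state requires inflow = outflow:
Q_in = 0.0503 √h_ss ⇒ √h_ss = 0.107/0.0503 = 2.1272.
h_ss = 2.1272² = 4.5251 m. (Since h₀ = 1.69 m < h_ss, the level will rise toward this value.)

4.53 m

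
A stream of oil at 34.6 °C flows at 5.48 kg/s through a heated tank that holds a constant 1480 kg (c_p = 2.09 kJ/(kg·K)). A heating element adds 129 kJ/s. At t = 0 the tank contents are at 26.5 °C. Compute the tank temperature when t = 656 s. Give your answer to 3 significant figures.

44.2 °C

M c_p dT/dt = ṁ c_p (T_in − T) + Q̇.
Rearrange: dT/dt = (T_ss − T)/τ with τ = M/ṁ = 270.07 s and T_ss = T_in + Q̇/(ṁ c_p) = 45.863 °C.
T approaches T_ss exponentially: T(t) = T_ss + (T₀ − T_ss) e^(−t/τ).
T(656) = 45.863 + (-19.363)·e^(−656/270.07) = 45.863 + (-19.363)·0.088127 = 44.157 °C.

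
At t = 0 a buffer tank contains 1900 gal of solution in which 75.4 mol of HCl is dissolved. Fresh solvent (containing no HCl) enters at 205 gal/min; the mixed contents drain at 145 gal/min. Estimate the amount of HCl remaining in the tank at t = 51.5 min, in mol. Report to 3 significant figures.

7.31 mol

Let m(t) be the amount of HCl. Volume: V(t) = V₀ + (Q_in − Q_out) t = 1900 + 60.000 t; V(51.5) = 4990.0 gal.
Species balance (pure solvent in): dm/dt = −Q_out · m/V(t).
Separate: dm/m = −Q_out dt/V(t) ⇒ ln(m/m₀) = −(Q_out/(Q_in−Q_out)) ln(V/V₀).
m = m₀ (V₀/V)^(Q_out/(Q_in−Q_out)) = 75.4 × (1900/4990.0)^(2.4167) = 7.3105 mol.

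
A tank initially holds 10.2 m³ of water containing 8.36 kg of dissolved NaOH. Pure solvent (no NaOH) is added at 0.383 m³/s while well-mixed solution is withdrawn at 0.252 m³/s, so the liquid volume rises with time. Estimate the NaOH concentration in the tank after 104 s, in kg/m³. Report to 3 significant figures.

0.0686 kg/m³

Let m(t) be the amount of NaOH. Volume: V(t) = V₀ + (Q_in − Q_out) t = 10.2 + 0.13100 t; V(104) = 23.824 m³.
Solute balance: dm/dt = 0 − Q_out C = −Q_out m/V(t).
dm/m = −Q_out dt/(V₀ + 0.13100 t); integrating gives ln(m/m₀) = −(Q_out/(Q_in−Q_out)) ln(V/V₀).
m = m₀ (V₀/V)^(Q_out/(Q_in−Q_out)) = 8.36 × (10.2/23.824)^(1.9237) = 1.6349 kg.
C = m/V = 1.6349/23.824 = 0.068626 kg/m³.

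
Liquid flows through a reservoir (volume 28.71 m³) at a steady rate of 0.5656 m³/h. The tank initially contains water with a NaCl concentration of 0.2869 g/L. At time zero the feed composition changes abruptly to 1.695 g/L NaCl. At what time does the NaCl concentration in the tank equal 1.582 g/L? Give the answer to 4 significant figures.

Accumulation = in − out for the solute gives V dC/dt = Q(C_in − C), so τ = V/Q = 50.7603 h.
C(t) = C_in + (C₀ − C_in) e^(−t/τ). Set C = 1.582 and solve for t:
e^(−t/τ) = (C − C_in)/(C₀ − C_in) = (1.582 − 1.695)/(0.2869 − 1.695) = 0.0802500
t = −τ ln(…) = 50.7603 × 2.52261 = 128.048 h.

128.0 h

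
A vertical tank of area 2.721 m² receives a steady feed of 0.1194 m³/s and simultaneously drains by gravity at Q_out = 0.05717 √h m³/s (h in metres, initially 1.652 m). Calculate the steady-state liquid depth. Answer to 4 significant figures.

4.362 m

Level balance: A dh/dt = 0.1194 − 0.05717 √h. Setting dh/dt = 0:
Q_in = 0.05717 √h_ss ⇒ √h_ss = 0.1194/0.05717 = 2.08851.
h_ss = 2.08851² = 4.36187 m. (Since h₀ = 1.652 m < h_ss, the level will rise toward this value.)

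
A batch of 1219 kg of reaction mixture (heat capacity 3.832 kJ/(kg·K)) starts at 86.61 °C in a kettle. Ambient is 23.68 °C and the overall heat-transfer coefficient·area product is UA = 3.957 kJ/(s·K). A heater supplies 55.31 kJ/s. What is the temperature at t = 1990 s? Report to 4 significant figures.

46.73 °C

Unsteady energy balance on the tank contents: M c_p dT/dt = −UA(T − T_amb) + Q̇.
dT/dt = (T_ss − T)/τ with T_ss = T_amb + Q̇/UA = 23.68 + 55.31/3.957 = 37.6578 °C, τ = M c_p/UA = 1219·3.832/3.957 = 1180.49 s.
Integrating: T(t) = T_ss + (T₀ − T_ss) e^(−t/τ).
T(1990) = 37.6578 + (48.9522)·0.185308 = 46.7290 °C.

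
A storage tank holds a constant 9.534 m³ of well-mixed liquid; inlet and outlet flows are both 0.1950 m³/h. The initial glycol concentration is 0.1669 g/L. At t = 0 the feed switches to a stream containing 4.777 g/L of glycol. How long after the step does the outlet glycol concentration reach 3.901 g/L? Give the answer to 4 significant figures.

Species balance: V dC/dt = Q(C_in − C) ⇒ τ = V/Q = 48.8923 h.
C(t) = C_in + (C₀ − C_in) e^(−t/τ). Set C = 3.901 and solve for t:
e^(−t/τ) = (C − C_in)/(C₀ − C_in) = (3.901 − 4.777)/(0.1669 − 4.777) = 0.190018
t = −τ ln(…) = 48.8923 × 1.66064 = 81.1925 h.

81.19 h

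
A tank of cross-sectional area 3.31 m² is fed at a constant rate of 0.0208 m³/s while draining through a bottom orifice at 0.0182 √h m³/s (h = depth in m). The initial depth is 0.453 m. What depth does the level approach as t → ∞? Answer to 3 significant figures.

1.31 m

Accumulation of liquid (constant cross-section A): A dh/dt = Q_in − 0.0182 √h. At steady state dh/dt = 0:
Q_in = 0.0182 √h_ss ⇒ √h_ss = 0.0208/0.0182 = 1.1429.
h_ss = 1.1429² = 1.3061 m. (Since h₀ = 0.453 m < h_ss, the level will rise toward this value.)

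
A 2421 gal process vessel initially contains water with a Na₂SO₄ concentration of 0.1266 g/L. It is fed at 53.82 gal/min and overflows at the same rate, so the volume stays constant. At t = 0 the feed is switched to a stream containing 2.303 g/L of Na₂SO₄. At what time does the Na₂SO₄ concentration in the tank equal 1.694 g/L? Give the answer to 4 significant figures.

Species balance on the tank: V dC/dt = Q(C_in − C), so τ = V/Q = 44.9833 min.
C(t) = C_in + (C₀ − C_in) e^(−t/τ). Set C = 1.694 and solve for t:
e^(−t/τ) = (C − C_in)/(C₀ − C_in) = (1.694 − 2.303)/(0.1266 − 2.303) = 0.279820
t = −τ ln(…) = 44.9833 × 1.27361 = 57.2911 min.

57.29 min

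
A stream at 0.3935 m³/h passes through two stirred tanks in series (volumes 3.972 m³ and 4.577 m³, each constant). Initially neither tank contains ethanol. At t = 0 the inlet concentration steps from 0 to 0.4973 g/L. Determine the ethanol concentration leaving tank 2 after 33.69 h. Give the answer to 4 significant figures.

0.4055 g/L

Each tank obeys Vᵢ dCᵢ/dt = Q(Cᵢ₋₁ − Cᵢ), so τᵢ = Vᵢ/Q.
τ₁ = 3.972/0.3935 = 10.0940 h; τ₂ = 4.577/0.3935 = 11.6315 h.
Solving the cascade with C₁(0)=C₂(0)=0 gives C₂(t) = C_in[1 − (τ₁ e^(−t/τ₁) − τ₂ e^(−t/τ₂))/(τ₁ − τ₂)].
At t = 33.69: e^(−t/τ₁) = 0.0355215, e^(−t/τ₂) = 0.0552193.
C₂ = 0.4973·[1 − (10.0940·0.0355215 − 11.6315·0.0552193)/(-1.53748)] = 0.4973·0.815459 = 0.405528 g/L.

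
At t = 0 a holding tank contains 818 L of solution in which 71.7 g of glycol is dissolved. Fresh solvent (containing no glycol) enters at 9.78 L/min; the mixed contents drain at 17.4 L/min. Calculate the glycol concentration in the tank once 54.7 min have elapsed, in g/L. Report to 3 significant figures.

0.0351 g/L

Let m(t) be the amount of glycol. Volume: V(t) = V₀ + (Q_in − Q_out) t = 818 − 7.6200 t; V(54.7) = 401.19 L.
No glycol enters, so dm/dt = −Q_out · (m/V).
dm/m = −Q_out dt/(V₀ − 7.6200 t); integrating gives ln(m/m₀) = −(Q_out/(Q_in−Q_out)) ln(V/V₀).
m = m₀ (V₀/V)^(Q_out/(Q_in−Q_out)) = 71.7 × (818/401.19)^(-2.2835) = 14.093 g.
C = m/V = 14.093/401.19 = 0.035128 g/L.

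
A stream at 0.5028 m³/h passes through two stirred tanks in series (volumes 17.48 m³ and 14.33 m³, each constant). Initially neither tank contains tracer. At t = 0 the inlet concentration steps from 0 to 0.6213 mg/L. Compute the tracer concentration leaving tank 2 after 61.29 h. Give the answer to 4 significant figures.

0.3590 mg/L

Each tank obeys Vᵢ dCᵢ/dt = Q(Cᵢ₋₁ − Cᵢ), so τᵢ = Vᵢ/Q.
τ₁ = 17.48/0.5028 = 34.7653 h; τ₂ = 14.33/0.5028 = 28.5004 h.
Tank 1: C₁ = C_in(1 − e^(−t/τ₁)). Tank 2 (τ₁ ≠ τ₂): C₂ = C_in[1 − (τ₁ e^(−t/τ₁) − τ₂ e^(−t/τ₂))/(τ₁ − τ₂)].
At t = 61.29: e^(−t/τ₁) = 0.171536, e^(−t/τ₂) = 0.116426.
C₂ = 0.6213·[1 − (34.7653·0.171536 − 28.5004·0.116426)/(6.26492)] = 0.6213·0.577761 = 0.358963 mg/L.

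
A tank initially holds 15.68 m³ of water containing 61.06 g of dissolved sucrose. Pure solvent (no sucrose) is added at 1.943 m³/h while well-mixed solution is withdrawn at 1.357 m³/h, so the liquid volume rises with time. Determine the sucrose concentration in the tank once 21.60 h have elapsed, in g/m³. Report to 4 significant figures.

Total volume: dV/dt = Q_in − Q_out = 0.586000 m³/h, so V(t) = 15.68 + 0.586000 t and V(21.60) = 28.3376 m³.
Species balance (pure solvent in): dm/dt = −Q_out · m/V(t).
dm/m = −Q_out dt/(V₀ + 0.586000 t); integrating gives ln(m/m₀) = −(Q_out/(Q_in−Q_out)) ln(V/V₀).
m = m₀ (V₀/V)^(Q_out/(Q_in−Q_out)) = 61.06 × (15.68/28.3376)^(2.31570) = 15.5090 g.
C = m/V = 15.5090/28.3376 = 0.547293 g/m³.

0.5473 g/m³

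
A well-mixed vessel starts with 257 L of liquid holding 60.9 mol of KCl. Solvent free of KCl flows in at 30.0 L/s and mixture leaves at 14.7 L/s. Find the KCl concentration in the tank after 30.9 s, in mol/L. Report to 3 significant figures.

0.0306 mol/L

Let m(t) be the amount of KCl. Volume: V(t) = V₀ + (Q_in − Q_out) t = 257 + 15.300 t; V(30.9) = 729.77 L.
Solute balance: dm/dt = 0 − Q_out C = −Q_out m/V(t).
Separate: dm/m = −Q_out dt/V(t) ⇒ ln(m/m₀) = −(Q_out/(Q_in−Q_out)) ln(V/V₀).
m = m₀ (V₀/V)^(Q_out/(Q_in−Q_out)) = 60.9 × (257/729.77)^(0.96078) = 22.343 mol.
C = m/V = 22.343/729.77 = 0.030616 mol/L.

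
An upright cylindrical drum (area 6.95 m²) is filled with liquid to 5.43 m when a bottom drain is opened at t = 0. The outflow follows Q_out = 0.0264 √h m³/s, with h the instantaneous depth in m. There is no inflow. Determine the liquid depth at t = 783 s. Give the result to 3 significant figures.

0.711 m

Volume balance on the tank: A dh/dt = −0.0264 √h.
Separate and integrate: 2(√h − √h₀) = −(0.0264/A) t.
√h = √5.43 − 0.0264·783/(2·6.95) = 2.3302 − 1.4871 = 0.84310.
h = 0.84310² = 0.71082 m.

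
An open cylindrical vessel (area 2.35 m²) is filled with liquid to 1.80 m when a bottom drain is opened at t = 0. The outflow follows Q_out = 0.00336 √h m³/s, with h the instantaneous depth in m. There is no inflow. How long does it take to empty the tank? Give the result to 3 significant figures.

With no inflow, A dh/dt = −0.00336 √h.
Separate and integrate: 2(√h − √h₀) = −(0.00336/A) t.
Set h = 0: 2√h₀ = (0.00336/A) t_empty ⇒ t_empty = 2A√h₀/0.00336.
t_empty = 2·2.35·√1.80/0.00336 = 4.7000·1.3416/0.00336 = 1876.7 s.

1880 s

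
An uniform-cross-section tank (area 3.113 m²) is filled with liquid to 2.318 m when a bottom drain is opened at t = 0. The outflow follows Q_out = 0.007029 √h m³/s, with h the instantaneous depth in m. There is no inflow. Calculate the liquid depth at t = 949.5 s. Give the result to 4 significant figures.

0.2030 m

A dh/dt = −Q_out = −0.007029 √h.
Separate and integrate: 2(√h − √h₀) = −(0.007029/A) t.
√h = √2.318 − 0.007029·949.5/(2·3.113) = 1.52250 − 1.07196 = 0.450536.
h = 0.450536² = 0.202983 m.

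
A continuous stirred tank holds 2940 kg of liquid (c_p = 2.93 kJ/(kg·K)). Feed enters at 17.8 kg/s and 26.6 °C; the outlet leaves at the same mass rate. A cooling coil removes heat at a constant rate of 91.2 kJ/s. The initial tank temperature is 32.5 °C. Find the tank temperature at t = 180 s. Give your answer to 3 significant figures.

First-law balance (no shaft work): M c_p dT/dt = ṁ c_p (T_in − T) − 91.2.
Rearrange: dT/dt = (T_ss − T)/τ with τ = M/ṁ = 165.17 s and T_ss = T_in − Q̇/(ṁ c_p) = 24.851 °C.
T approaches T_ss exponentially: T(t) = T_ss + (T₀ − T_ss) e^(−t/τ).
T(180) = 24.851 + (7.6487)·e^(−180/165.17) = 24.851 + (7.6487)·0.33629 = 27.423 °C.

27.4 °C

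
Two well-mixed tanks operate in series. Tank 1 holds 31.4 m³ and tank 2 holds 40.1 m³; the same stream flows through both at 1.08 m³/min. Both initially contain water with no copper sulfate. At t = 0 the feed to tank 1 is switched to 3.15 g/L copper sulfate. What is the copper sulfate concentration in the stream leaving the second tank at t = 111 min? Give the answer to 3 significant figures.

2.67 g/L

Each tank obeys Vᵢ dCᵢ/dt = Q(Cᵢ₋₁ − Cᵢ), so τᵢ = Vᵢ/Q.
τ₁ = 31.4/1.08 = 29.074 min; τ₂ = 40.1/1.08 = 37.130 min.
Tank 1: C₁ = C_in(1 − e^(−t/τ₁)). Tank 2 (τ₁ ≠ τ₂): C₂ = C_in[1 − (τ₁ e^(−t/τ₁) − τ₂ e^(−t/τ₂))/(τ₁ − τ₂)].
At t = 111: e^(−t/τ₁) = 0.021975, e^(−t/τ₂) = 0.050311.
C₂ = 3.15·[1 − (29.074·0.021975 − 37.130·0.050311)/(-8.0556)] = 3.15·0.84742 = 2.6694 g/L.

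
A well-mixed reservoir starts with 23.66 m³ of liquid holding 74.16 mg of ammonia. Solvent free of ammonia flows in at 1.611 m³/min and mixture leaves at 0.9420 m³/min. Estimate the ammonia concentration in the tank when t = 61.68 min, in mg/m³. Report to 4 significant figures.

0.2757 mg/m³

Let m(t) be the amount of ammonia. Volume: V(t) = V₀ + (Q_in − Q_out) t = 23.66 + 0.669000 t; V(61.68) = 64.9239 m³.
Solute balance: dm/dt = 0 − Q_out C = −Q_out m/V(t).
Separate: dm/m = −Q_out dt/V(t) ⇒ ln(m/m₀) = −(Q_out/(Q_in−Q_out)) ln(V/V₀).
m = m₀ (V₀/V)^(Q_out/(Q_in−Q_out)) = 74.16 × (23.66/64.9239)^(1.40807) = 17.9013 mg.
C = m/V = 17.9013/64.9239 = 0.275728 mg/m³.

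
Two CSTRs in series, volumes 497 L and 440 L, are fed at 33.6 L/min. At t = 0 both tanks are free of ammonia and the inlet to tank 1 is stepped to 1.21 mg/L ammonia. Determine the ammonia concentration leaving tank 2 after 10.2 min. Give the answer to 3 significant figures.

Species balance on tank i: dCᵢ/dt = (Cᵢ₋₁ − Cᵢ)/τᵢ with τᵢ = Vᵢ/Q.
τ₁ = 497/33.6 = 14.792 min; τ₂ = 440/33.6 = 13.095 min.
Tank 1: C₁ = C_in(1 − e^(−t/τ₁)). Tank 2 (τ₁ ≠ τ₂): C₂ = C_in[1 − (τ₁ e^(−t/τ₁) − τ₂ e^(−t/τ₂))/(τ₁ − τ₂)].
At t = 10.2: e^(−t/τ₁) = 0.50179, e^(−t/τ₂) = 0.45891.
C₂ = 1.21·[1 − (14.792·0.50179 − 13.095·0.45891)/(1.6964)] = 1.21·0.16720 = 0.20231 mg/L.

0.202 mg/L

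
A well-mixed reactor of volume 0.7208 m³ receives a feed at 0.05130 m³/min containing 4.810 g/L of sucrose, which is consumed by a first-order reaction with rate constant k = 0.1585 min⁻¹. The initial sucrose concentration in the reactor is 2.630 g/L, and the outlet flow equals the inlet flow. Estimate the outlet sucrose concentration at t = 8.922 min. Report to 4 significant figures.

1.637 g/L

V dC/dt = Q(C_in − C) − k V C.
dC/dt = (Q/V) C_in − (Q/V + k) C; effective rate a = Q/V + k = 0.0711709 + 0.1585 = 0.229671 min⁻¹.
C_ss = Q C_in/(Q + kV) = 1.49053 g/L; C(t) = C_ss + (C₀ − C_ss) e^(−a t).
C(8.922) = 1.49053 + (1.13947)·e^(−0.229671·8.922) = 1.49053 + (1.13947)·0.128848 = 1.63735 g/L.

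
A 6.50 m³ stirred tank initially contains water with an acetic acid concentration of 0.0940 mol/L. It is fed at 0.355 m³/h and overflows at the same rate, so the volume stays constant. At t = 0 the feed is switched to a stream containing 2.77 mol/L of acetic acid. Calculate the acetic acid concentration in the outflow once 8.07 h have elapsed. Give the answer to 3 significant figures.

1.05 mol/L

Accumulation = in − out for the solute gives V dC/dt = Q(C_in − C).
So dC/dt = (C_in − C)/τ with τ = V/Q = 6.50/0.355 = 18.310 h.
C approaches C_in exponentially: C(t) = C_in + (C₀ − C_in) e^(−t/τ).
C(8.07) = 2.77 + (0.0940 − 2.77)·e^(−8.07/18.310) = 2.77 + (-2.6760)·0.64356 = 1.0478 mol/L.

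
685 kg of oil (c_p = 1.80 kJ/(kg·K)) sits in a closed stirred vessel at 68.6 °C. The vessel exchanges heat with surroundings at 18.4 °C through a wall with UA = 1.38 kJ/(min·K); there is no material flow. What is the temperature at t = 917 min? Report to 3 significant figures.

36.4 °C

Lumped-capacitance energy balance: M c_p dT/dt = UA(T_amb − T).
dT/dt = (T_ss − T)/τ with T_ss = T_amb = 18.400 °C, τ = M c_p/UA = 685·1.80/1.38 = 893.48 min.
T approaches T_ss exponentially: T(t) = T_ss + (T₀ − T_ss) e^(−t/τ).
T(917) = 18.400 + (50.200)·0.35832 = 36.388 °C.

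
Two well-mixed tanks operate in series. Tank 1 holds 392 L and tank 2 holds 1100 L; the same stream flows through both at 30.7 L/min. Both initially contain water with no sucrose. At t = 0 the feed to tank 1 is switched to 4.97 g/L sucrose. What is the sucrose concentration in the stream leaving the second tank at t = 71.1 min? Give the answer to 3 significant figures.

Each tank obeys Vᵢ dCᵢ/dt = Q(Cᵢ₋₁ − Cᵢ), so τᵢ = Vᵢ/Q.
τ₁ = 392/30.7 = 12.769 min; τ₂ = 1100/30.7 = 35.831 min.
Tank 1: C₁ = C_in(1 − e^(−t/τ₁)). Tank 2 (τ₁ ≠ τ₂): C₂ = C_in[1 − (τ₁ e^(−t/τ₁) − τ₂ e^(−t/τ₂))/(τ₁ − τ₂)].
At t = 71.1: e^(−t/τ₁) = 0.0038170, e^(−t/τ₂) = 0.13747.
C₂ = 4.97·[1 − (12.769·0.0038170 − 35.831·0.13747)/(-23.062)] = 4.97·0.78853 = 3.9190 g/L.

3.92 g/L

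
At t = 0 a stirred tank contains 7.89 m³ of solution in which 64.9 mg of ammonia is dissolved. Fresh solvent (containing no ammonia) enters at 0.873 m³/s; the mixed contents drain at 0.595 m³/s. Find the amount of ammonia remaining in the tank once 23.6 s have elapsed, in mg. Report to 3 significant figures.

Total volume: dV/dt = Q_in − Q_out = 0.27800 m³/s, so V(t) = 7.89 + 0.27800 t and V(23.6) = 14.451 m³.
Solute balance: dm/dt = 0 − Q_out C = −Q_out m/V(t).
Separate: dm/m = −Q_out dt/V(t) ⇒ ln(m/m₀) = −(Q_out/(Q_in−Q_out)) ln(V/V₀).
m = m₀ (V₀/V)^(Q_out/(Q_in−Q_out)) = 64.9 × (7.89/14.451)^(2.1403) = 17.772 mg.

17.8 mg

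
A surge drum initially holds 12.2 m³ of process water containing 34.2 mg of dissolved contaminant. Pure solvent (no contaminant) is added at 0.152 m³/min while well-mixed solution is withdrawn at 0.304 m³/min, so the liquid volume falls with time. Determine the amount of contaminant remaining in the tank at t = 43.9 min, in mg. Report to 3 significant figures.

Let m(t) be the amount of contaminant. Volume: V(t) = V₀ + (Q_in − Q_out) t = 12.2 − 0.15200 t; V(43.9) = 5.5272 m³.
Species balance (pure solvent in): dm/dt = −Q_out · m/V(t).
dm/m = −Q_out dt/(V₀ − 0.15200 t); integrating gives ln(m/m₀) = −(Q_out/(Q_in−Q_out)) ln(V/V₀).
m = m₀ (V₀/V)^(Q_out/(Q_in−Q_out)) = 34.2 × (12.2/5.5272)^(-2.0000) = 7.0197 mg.

7.02 mg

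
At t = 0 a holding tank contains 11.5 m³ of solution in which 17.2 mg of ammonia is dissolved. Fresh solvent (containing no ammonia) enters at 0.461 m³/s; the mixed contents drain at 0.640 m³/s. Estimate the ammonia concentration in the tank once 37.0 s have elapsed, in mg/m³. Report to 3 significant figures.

Let m(t) be the amount of ammonia. Volume: V(t) = V₀ + (Q_in − Q_out) t = 11.5 − 0.17900 t; V(37.0) = 4.8770 m³.
Species balance (pure solvent in): dm/dt = −Q_out · m/V(t).
dm/m = −Q_out dt/(V₀ − 0.17900 t); integrating gives ln(m/m₀) = −(Q_out/(Q_in−Q_out)) ln(V/V₀).
m = m₀ (V₀/V)^(Q_out/(Q_in−Q_out)) = 17.2 × (11.5/4.8770)^(-3.5754) = 0.80080 mg.
C = m/V = 0.80080/4.8770 = 0.16420 mg/m³.

0.164 mg/m³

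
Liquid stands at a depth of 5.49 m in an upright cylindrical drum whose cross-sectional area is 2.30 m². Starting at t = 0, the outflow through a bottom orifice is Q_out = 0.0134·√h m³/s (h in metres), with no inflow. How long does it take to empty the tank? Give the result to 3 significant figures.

With no inflow, A dh/dt = −0.0134 √h.
Separate and integrate: 2(√h − √h₀) = −(0.0134/A) t.
Tank is empty when √h = 0: t_empty = 2A√h₀/0.0134.
t_empty = 2·2.30·√5.49/0.0134 = 4.6000·2.3431/0.0134 = 804.34 s.

804 s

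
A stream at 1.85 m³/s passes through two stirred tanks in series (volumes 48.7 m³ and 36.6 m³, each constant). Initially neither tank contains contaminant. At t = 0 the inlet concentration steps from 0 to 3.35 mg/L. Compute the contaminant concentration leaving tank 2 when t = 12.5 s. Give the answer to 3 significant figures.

Species balance on tank i: dCᵢ/dt = (Cᵢ₋₁ − Cᵢ)/τᵢ with τᵢ = Vᵢ/Q.
τ₁ = 48.7/1.85 = 26.324 s; τ₂ = 36.6/1.85 = 19.784 s.
Tank 1: C₁ = C_in(1 − e^(−t/τ₁)). Tank 2 (τ₁ ≠ τ₂): C₂ = C_in[1 − (τ₁ e^(−t/τ₁) − τ₂ e^(−t/τ₂))/(τ₁ − τ₂)].
At t = 12.5: e^(−t/τ₁) = 0.62198, e^(−t/τ₂) = 0.53162.
C₂ = 3.35·[1 − (26.324·0.62198 − 19.784·0.53162)/(6.5405)] = 3.35·0.10469 = 0.35071 mg/L.

0.351 mg/L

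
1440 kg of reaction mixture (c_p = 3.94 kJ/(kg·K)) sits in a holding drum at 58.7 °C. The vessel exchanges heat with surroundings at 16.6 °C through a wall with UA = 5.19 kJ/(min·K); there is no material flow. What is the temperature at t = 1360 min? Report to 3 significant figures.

M c_p dT/dt = −UA(T − T_amb).
dT/dt = (T_ss − T)/τ with T_ss = T_amb = 16.600 °C, τ = M c_p/UA = 1440·3.94/5.19 = 1093.2 min.
T approaches T_ss exponentially: T(t) = T_ss + (T₀ − T_ss) e^(−t/τ).
T(1360) = 16.600 + (42.100)·0.28821 = 28.733 °C.

28.7 °C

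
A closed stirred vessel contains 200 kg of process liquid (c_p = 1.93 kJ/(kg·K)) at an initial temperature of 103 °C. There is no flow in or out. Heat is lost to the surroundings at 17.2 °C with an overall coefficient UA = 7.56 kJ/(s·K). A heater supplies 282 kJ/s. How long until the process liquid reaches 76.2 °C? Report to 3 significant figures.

Unsteady energy balance on the tank contents: M c_p dT/dt = −UA(T − T_amb) + Q̇.
τ = M c_p/UA = 51.058 s; T_ss = T_amb + Q̇/UA = 17.2 + 282/7.56 = 54.502 °C.
T(t) = T_ss + (T₀ − T_ss)e^(−t/τ); set T = 76.2:
t = −τ ln[(T − T_ss)/(T₀ − T_ss)] = −51.058 · ln(0.44740) = 41.066 s.

41.1 s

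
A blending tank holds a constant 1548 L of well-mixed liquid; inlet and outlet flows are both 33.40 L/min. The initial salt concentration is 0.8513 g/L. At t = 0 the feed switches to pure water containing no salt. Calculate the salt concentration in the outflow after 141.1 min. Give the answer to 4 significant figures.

Accumulation = in − out for the solute gives V dC/dt = Q(C_in − C).
Time constant τ = V/Q = 1548/33.40 = 46.3473 min.
Solution: C(t) = C_in + (C₀ − C_in) e^(−t/τ).
C(141.1) = 0 + (0.8513 − 0)·e^(−141.1/46.3473) = 0 + (0.851300)·0.0476246 = 0.0405428 g/L.

0.04054 g/L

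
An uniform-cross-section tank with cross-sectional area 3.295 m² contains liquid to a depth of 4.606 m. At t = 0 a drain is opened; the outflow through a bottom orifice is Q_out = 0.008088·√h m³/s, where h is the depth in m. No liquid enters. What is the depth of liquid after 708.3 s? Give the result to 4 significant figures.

Accumulation of liquid (constant cross-section A): A dh/dt = −0.008088 √h.
This is separable: 2 d(√h)/dt = −0.008088/A, so √h = √h₀ − (0.008088/(2A)) t.
√h = √4.606 − 0.008088·708.3/(2·3.295) = 2.14616 − 0.869307 = 1.27685.
h = 1.27685² = 1.63035 m.

1.630 m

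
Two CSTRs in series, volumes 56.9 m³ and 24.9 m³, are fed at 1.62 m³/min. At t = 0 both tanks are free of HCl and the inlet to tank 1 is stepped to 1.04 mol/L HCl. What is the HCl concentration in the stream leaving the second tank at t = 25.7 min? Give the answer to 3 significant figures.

0.302 mol/L

Time constants: τᵢ = Vᵢ/Q for each well-mixed tank.
τ₁ = 56.9/1.62 = 35.123 min; τ₂ = 24.9/1.62 = 15.370 min.
Tank 1: C₁ = C_in(1 − e^(−t/τ₁)). Tank 2 (τ₁ ≠ τ₂): C₂ = C_in[1 − (τ₁ e^(−t/τ₁) − τ₂ e^(−t/τ₂))/(τ₁ − τ₂)].
At t = 25.7: e^(−t/τ₁) = 0.48109, e^(−t/τ₂) = 0.18786.
C₂ = 1.04·[1 − (35.123·0.48109 − 15.370·0.18786)/(19.753)] = 1.04·0.29075 = 0.30237 mol/L.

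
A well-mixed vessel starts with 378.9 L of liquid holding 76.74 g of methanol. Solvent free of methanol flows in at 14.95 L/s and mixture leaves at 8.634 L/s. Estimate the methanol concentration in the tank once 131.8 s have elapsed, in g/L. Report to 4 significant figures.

Total volume: dV/dt = Q_in − Q_out = 6.31600 L/s, so V(t) = 378.9 + 6.31600 t and V(131.8) = 1211.35 L.
No methanol enters, so dm/dt = −Q_out · (m/V).
Separate: dm/m = −Q_out dt/V(t) ⇒ ln(m/m₀) = −(Q_out/(Q_in−Q_out)) ln(V/V₀).
m = m₀ (V₀/V)^(Q_out/(Q_in−Q_out)) = 76.74 × (378.9/1211.35)^(1.36700) = 15.6687 g.
C = m/V = 15.6687/1211.35 = 0.0129349 g/L.

0.01293 g/L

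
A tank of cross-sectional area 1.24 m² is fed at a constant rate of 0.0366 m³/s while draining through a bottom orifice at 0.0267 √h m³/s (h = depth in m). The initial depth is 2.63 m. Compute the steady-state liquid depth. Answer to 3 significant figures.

Level balance: A dh/dt = 0.0366 − 0.0267 √h. Setting dh/dt = 0:
Q_in = 0.0267 √h_ss ⇒ √h_ss = 0.0366/0.0267 = 1.3708.
h_ss = 1.3708² = 1.8791 m. (Since h₀ = 2.63 m > h_ss, the level will fall toward this value.)

1.88 m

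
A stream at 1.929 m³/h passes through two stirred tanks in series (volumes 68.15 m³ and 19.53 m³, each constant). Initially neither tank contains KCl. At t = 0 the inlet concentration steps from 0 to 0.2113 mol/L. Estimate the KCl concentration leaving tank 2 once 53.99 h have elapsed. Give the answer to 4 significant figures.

0.1475 mol/L

Each tank obeys Vᵢ dCᵢ/dt = Q(Cᵢ₋₁ − Cᵢ), so τᵢ = Vᵢ/Q.
τ₁ = 68.15/1.929 = 35.3292 h; τ₂ = 19.53/1.929 = 10.1244 h.
Tank 1: C₁ = C_in(1 − e^(−t/τ₁)). Tank 2 (τ₁ ≠ τ₂): C₂ = C_in[1 − (τ₁ e^(−t/τ₁) − τ₂ e^(−t/τ₂))/(τ₁ − τ₂)].
At t = 53.99: e^(−t/τ₁) = 0.216926, e^(−t/τ₂) = 0.00483124.
C₂ = 0.2113·[1 − (35.3292·0.216926 − 10.1244·0.00483124)/(25.2048)] = 0.2113·0.697878 = 0.147462 mol/L.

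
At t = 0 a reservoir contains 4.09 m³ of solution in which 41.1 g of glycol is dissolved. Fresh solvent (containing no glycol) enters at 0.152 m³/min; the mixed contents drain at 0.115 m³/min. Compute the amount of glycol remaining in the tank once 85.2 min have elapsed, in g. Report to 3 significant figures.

Total volume: dV/dt = Q_in − Q_out = 0.037000 m³/min, so V(t) = 4.09 + 0.037000 t and V(85.2) = 7.2424 m³.
No glycol enters, so dm/dt = −Q_out · (m/V).
Separate: dm/m = −Q_out dt/V(t) ⇒ ln(m/m₀) = −(Q_out/(Q_in−Q_out)) ln(V/V₀).
m = m₀ (V₀/V)^(Q_out/(Q_in−Q_out)) = 41.1 × (4.09/7.2424)^(3.1081) = 6.9588 g.

6.96 g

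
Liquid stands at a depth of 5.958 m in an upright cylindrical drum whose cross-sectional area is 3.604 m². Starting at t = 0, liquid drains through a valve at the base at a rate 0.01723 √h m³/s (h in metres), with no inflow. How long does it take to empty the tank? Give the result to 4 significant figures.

1021 s

A dh/dt = −Q_out = −0.01723 √h.
∫ h^(−1/2) dh = −(0.01723/A) ∫ dt, giving 2√h = 2√h₀ − (0.01723/A) t.
Set h = 0: 2√h₀ = (0.01723/A) t_empty ⇒ t_empty = 2A√h₀/0.01723.
t_empty = 2·3.604·√5.958/0.01723 = 7.20800·2.44090/0.01723 = 1021.13 s.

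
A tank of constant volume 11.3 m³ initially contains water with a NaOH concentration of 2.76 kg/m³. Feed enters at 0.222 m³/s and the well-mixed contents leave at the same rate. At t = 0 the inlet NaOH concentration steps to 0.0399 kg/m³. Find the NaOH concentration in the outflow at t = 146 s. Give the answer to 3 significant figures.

0.194 kg/m³

Unsteady species balance (constant V, well mixed): V dC/dt = Q(C_in − C).
Rewrite as dC/dt + C/τ = C_in/τ, τ = V/Q = 50.901 s.
This is linear first-order; C(t) = C_in + (C₀ − C_in) e^(−t/τ).
C(146) = 0.0399 + (2.76 − 0.0399)·e^(−146/50.901) = 0.0399 + (2.7201)·0.056794 = 0.19439 kg/m³.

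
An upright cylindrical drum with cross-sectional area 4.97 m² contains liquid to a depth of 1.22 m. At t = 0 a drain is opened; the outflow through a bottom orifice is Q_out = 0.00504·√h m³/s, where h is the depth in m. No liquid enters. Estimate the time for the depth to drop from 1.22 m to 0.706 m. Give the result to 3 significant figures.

With no inflow, A dh/dt = −0.00504 √h.
Separate and integrate: 2(√h − √h₀) = −(0.00504/A) t.
t = 2A(√h₀ − √h)/0.00504 = 2·4.97·(√1.22 − √0.706)/0.00504
  = 9.9400 × (1.1045 − 0.84024) / 0.00504 = 521.25 s.

521 s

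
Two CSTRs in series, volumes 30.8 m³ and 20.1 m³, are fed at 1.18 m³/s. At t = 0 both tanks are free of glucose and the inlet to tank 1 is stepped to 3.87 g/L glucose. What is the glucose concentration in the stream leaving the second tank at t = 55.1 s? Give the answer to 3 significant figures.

Species balance on tank i: dCᵢ/dt = (Cᵢ₋₁ − Cᵢ)/τᵢ with τᵢ = Vᵢ/Q.
τ₁ = 30.8/1.18 = 26.102 s; τ₂ = 20.1/1.18 = 17.034 s.
Tank 1: C₁ = C_in(1 − e^(−t/τ₁)). Tank 2 (τ₁ ≠ τ₂): C₂ = C_in[1 − (τ₁ e^(−t/τ₁) − τ₂ e^(−t/τ₂))/(τ₁ − τ₂)].
At t = 55.1: e^(−t/τ₁) = 0.12112, e^(−t/τ₂) = 0.039371.
C₂ = 3.87·[1 − (26.102·0.12112 − 17.034·0.039371)/(9.0678)] = 3.87·0.72531 = 2.8070 g/L.

2.81 g/L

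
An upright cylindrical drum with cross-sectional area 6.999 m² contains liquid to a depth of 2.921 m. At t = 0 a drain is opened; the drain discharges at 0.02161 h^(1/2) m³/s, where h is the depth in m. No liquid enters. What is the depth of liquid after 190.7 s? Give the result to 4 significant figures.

2.001 m

Mass balance (ρ constant): A dh/dt = −0.02161 √h.
∫ h^(−1/2) dh = −(0.02161/A) ∫ dt, giving 2√h = 2√h₀ − (0.02161/A) t.
√h = √2.921 − 0.02161·190.7/(2·6.999) = 1.70909 − 0.294401 = 1.41469.
h = 1.41469² = 2.00135 m.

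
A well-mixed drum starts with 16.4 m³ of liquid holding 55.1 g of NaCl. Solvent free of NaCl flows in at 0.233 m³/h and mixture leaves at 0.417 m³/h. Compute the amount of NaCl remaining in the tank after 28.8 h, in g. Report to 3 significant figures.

Let m(t) be the amount of NaCl. Volume: V(t) = V₀ + (Q_in − Q_out) t = 16.4 − 0.18400 t; V(28.8) = 11.101 m³.
Species balance (pure solvent in): dm/dt = −Q_out · m/V(t).
dm/m = −Q_out dt/(V₀ − 0.18400 t); integrating gives ln(m/m₀) = −(Q_out/(Q_in−Q_out)) ln(V/V₀).
m = m₀ (V₀/V)^(Q_out/(Q_in−Q_out)) = 55.1 × (16.4/11.101)^(-2.2663) = 22.753 g.

22.8 g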